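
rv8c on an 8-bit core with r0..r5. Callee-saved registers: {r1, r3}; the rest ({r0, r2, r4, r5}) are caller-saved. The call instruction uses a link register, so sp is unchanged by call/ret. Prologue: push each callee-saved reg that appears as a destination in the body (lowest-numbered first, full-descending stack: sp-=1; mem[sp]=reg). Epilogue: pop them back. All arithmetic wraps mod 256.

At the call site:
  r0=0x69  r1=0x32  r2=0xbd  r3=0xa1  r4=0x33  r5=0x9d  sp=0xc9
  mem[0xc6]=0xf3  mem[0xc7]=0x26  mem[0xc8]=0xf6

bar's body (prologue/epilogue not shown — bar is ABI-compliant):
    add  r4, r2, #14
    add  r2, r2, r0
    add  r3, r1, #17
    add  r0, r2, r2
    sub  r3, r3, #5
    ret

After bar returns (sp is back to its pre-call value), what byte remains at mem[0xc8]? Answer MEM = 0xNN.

prologue: push r3 → mem[0xc8]=0xa1, sp=0xc8
body[0] add  r4, r2, #14 → r4=0xcb
body[1] add  r2, r2, r0 → r2=0x26
body[2] add  r3, r1, #17 → r3=0x43
body[3] add  r0, r2, r2 → r0=0x4c
body[4] sub  r3, r3, #5 → r3=0x3e
epilogue: pop r3=0xa1, sp=0xc9
prologue pushed ['r3'] at ['0xc8']

MEM = 0xa1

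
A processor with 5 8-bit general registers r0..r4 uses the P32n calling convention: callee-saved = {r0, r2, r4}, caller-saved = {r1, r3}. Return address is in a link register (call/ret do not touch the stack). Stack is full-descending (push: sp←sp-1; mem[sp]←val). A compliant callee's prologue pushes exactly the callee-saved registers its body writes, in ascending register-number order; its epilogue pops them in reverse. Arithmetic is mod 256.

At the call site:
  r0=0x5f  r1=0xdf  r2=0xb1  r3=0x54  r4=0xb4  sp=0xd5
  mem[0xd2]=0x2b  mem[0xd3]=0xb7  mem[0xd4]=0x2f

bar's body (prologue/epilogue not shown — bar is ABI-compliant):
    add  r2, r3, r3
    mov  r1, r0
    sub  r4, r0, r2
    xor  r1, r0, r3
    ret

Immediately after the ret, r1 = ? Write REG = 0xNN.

REG = 0x0b

prologue: push r2 → mem[0xd4]=0xb1, sp=0xd4
prologue: push r4 → mem[0xd3]=0xb4, sp=0xd3
body[0] add  r2, r3, r3 → r2=0xa8
body[1] mov  r1, r0 → r1=0x5f
body[2] sub  r4, r0, r2 → r4=0xb7
body[3] xor  r1, r0, r3 → r1=0x0b
epilogue: pop r4=0xb4, sp=0xd4
epilogue: pop r2=0xb1, sp=0xd5
r1 is caller-saved → body value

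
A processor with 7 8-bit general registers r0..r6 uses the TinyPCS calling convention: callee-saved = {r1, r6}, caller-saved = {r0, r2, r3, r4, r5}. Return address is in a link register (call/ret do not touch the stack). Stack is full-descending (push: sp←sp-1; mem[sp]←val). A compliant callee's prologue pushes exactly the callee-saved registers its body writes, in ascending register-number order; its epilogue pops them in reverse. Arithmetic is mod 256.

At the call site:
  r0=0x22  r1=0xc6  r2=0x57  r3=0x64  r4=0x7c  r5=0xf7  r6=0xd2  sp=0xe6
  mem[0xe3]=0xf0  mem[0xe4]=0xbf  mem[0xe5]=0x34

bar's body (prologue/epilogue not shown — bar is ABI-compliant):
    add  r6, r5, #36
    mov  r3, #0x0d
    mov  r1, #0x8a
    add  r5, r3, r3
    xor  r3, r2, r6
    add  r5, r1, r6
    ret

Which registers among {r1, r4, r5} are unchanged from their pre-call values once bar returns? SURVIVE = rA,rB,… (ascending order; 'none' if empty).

prologue: push r1 → mem[0xe5]=0xc6, sp=0xe5
prologue: push r6 → mem[0xe4]=0xd2, sp=0xe4
body[0] add  r6, r5, #36 → r6=0x1b
body[1] mov  r3, #0x0d → r3=0x0d
body[2] mov  r1, #0x8a → r1=0x8a
body[3] add  r5, r3, r3 → r5=0x1a
body[4] xor  r3, r2, r6 → r3=0x4c
body[5] add  r5, r1, r6 → r5=0xa5
epilogue: pop r6=0xd2, sp=0xe5
epilogue: pop r1=0xc6, sp=0xe6
r1: callee-saved, written=True
r4: caller-saved, written=False
r5: caller-saved, written=True

SURVIVE = r1,r4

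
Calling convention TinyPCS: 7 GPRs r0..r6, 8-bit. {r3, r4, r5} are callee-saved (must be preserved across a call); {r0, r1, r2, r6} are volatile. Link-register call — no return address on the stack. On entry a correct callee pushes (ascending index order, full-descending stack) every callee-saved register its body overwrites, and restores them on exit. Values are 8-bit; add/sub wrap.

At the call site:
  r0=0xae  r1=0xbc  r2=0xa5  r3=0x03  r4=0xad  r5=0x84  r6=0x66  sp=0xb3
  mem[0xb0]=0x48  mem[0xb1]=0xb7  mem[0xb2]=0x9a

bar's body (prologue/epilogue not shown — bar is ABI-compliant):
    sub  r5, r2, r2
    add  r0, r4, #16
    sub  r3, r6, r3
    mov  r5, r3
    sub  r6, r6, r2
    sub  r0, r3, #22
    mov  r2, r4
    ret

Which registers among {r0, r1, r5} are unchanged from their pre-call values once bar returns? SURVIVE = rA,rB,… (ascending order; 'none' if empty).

prologue: push r3 -> mem[0xb2]=0x03, sp=0xb2
prologue: push r5 -> mem[0xb1]=0x84, sp=0xb1
body[0] sub  r5, r2, r2 -> r5=0x00
body[1] add  r0, r4, #16 -> r0=0xbd
body[2] sub  r3, r6, r3 -> r3=0x63
body[3] mov  r5, r3 -> r5=0x63
body[4] sub  r6, r6, r2 -> r6=0xc1
body[5] sub  r0, r3, #22 -> r0=0x4d
body[6] mov  r2, r4 -> r2=0xad
epilogue: pop r5=0x84, sp=0xb2
epilogue: pop r3=0x03, sp=0xb3
r0: caller-saved, written=True
r1: caller-saved, written=False
r5: callee-saved, written=True

SURVIVE = r1,r5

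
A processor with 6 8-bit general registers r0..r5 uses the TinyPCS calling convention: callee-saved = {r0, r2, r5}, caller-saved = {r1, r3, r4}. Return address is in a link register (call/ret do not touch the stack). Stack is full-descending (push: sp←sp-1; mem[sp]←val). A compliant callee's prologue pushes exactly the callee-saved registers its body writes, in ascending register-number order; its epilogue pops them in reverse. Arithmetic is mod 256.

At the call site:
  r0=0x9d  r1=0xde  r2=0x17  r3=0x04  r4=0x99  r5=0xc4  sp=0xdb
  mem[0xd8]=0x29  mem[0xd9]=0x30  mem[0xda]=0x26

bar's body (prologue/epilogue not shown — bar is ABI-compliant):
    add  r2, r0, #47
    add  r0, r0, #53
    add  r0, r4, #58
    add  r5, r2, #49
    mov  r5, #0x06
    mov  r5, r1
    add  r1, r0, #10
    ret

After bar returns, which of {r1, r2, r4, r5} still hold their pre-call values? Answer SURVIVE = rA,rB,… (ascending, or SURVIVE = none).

prologue: push r0 → mem[0xda]=0x9d, sp=0xda
prologue: push r2 → mem[0xd9]=0x17, sp=0xd9
prologue: push r5 → mem[0xd8]=0xc4, sp=0xd8
body[0] add  r2, r0, #47 → r2=0xcc
body[1] add  r0, r0, #53 → r0=0xd2
body[2] add  r0, r4, #58 → r0=0xd3
body[3] add  r5, r2, #49 → r5=0xfd
body[4] mov  r5, #0x06 → r5=0x06
body[5] mov  r5, r1 → r5=0xde
body[6] add  r1, r0, #10 → r1=0xdd
epilogue: pop r5=0xc4, sp=0xd9
epilogue: pop r2=0x17, sp=0xda
epilogue: pop r0=0x9d, sp=0xdb
r1: caller-saved, written=True
r2: callee-saved, written=True
r4: caller-saved, written=False
r5: callee-saved, written=True

SURVIVE = r2,r4,r5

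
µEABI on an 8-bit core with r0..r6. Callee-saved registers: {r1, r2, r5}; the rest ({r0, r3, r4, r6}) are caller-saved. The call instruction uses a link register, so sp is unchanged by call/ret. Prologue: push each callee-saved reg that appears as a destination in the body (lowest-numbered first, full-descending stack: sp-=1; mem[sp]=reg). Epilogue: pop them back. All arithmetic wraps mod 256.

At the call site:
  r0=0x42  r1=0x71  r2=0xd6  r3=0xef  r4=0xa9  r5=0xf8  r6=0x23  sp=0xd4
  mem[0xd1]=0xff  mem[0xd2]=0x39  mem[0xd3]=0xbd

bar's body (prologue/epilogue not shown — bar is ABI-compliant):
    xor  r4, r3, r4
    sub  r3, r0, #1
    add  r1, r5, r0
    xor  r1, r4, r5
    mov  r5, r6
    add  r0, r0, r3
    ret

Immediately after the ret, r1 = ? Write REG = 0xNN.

REG = 0x71

prologue: push r1 → mem[0xd3]=0x71, sp=0xd3
prologue: push r5 → mem[0xd2]=0xf8, sp=0xd2
body[0] xor  r4, r3, r4 → r4=0x46
body[1] sub  r3, r0, #1 → r3=0x41
body[2] add  r1, r5, r0 → r1=0x3a
body[3] xor  r1, r4, r5 → r1=0xbe
body[4] mov  r5, r6 → r5=0x23
body[5] add  r0, r0, r3 → r0=0x83
epilogue: pop r5=0xf8, sp=0xd3
epilogue: pop r1=0x71, sp=0xd4
r1 is callee-saved → restored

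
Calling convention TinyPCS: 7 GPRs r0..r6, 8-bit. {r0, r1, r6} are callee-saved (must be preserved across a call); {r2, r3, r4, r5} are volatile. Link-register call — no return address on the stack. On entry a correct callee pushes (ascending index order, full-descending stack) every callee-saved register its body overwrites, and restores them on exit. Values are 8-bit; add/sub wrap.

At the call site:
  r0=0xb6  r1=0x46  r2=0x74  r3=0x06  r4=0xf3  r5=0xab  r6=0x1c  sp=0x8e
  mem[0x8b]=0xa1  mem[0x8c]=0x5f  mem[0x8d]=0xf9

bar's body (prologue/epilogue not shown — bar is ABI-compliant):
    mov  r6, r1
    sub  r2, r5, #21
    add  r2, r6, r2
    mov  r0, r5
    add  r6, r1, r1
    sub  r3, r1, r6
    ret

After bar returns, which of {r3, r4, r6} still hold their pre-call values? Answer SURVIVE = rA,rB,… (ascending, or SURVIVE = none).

SURVIVE = r4,r6

prologue: push r0 -> mem[0x8d]=0xb6, sp=0x8d
prologue: push r6 -> mem[0x8c]=0x1c, sp=0x8c
body[0] mov  r6, r1 -> r6=0x46
body[1] sub  r2, r5, #21 -> r2=0x96
body[2] add  r2, r6, r2 -> r2=0xdc
body[3] mov  r0, r5 -> r0=0xab
body[4] add  r6, r1, r1 -> r6=0x8c
body[5] sub  r3, r1, r6 -> r3=0xba
epilogue: pop r6=0x1c, sp=0x8d
epilogue: pop r0=0xb6, sp=0x8e
r3: caller-saved, written=True
r4: caller-saved, written=False
r6: callee-saved, written=True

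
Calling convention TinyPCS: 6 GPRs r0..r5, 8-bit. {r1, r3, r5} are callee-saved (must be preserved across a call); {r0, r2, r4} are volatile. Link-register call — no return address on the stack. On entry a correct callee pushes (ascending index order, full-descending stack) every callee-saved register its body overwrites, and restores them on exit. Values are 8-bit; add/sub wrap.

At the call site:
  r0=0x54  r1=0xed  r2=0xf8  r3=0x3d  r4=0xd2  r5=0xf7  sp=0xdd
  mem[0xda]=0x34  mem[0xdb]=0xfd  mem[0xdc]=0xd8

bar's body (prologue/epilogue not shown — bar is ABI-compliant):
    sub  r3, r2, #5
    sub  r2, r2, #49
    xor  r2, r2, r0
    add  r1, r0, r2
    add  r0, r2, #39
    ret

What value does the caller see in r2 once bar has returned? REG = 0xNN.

prologue: push r1 -> mem[0xdc]=0xed, sp=0xdc
prologue: push r3 -> mem[0xdb]=0x3d, sp=0xdb
body[0] sub  r3, r2, #5 -> r3=0xf3
body[1] sub  r2, r2, #49 -> r2=0xc7
body[2] xor  r2, r2, r0 -> r2=0x93
body[3] add  r1, r0, r2 -> r1=0xe7
body[4] add  r0, r2, #39 -> r0=0xba
epilogue: pop r3=0x3d, sp=0xdc
epilogue: pop r1=0xed, sp=0xdd
r2 is caller-saved -> body value

REG = 0x93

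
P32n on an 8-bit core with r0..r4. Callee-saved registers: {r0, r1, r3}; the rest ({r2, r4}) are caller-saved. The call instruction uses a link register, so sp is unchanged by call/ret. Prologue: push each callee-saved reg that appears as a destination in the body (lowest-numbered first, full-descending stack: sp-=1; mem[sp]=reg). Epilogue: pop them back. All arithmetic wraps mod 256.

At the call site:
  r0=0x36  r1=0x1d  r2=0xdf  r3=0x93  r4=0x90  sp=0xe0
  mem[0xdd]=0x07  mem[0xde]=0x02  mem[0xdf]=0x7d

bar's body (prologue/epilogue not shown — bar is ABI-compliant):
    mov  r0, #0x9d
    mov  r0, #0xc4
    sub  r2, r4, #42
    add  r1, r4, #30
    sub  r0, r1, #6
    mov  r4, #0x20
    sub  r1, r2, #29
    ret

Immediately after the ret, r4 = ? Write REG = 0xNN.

prologue: push r0 → mem[0xdf]=0x36, sp=0xdf
prologue: push r1 → mem[0xde]=0x1d, sp=0xde
body[0] mov  r0, #0x9d → r0=0x9d
body[1] mov  r0, #0xc4 → r0=0xc4
body[2] sub  r2, r4, #42 → r2=0x66
body[3] add  r1, r4, #30 → r1=0xae
body[4] sub  r0, r1, #6 → r0=0xa8
body[5] mov  r4, #0x20 → r4=0x20
body[6] sub  r1, r2, #29 → r1=0x49
epilogue: pop r1=0x1d, sp=0xdf
epilogue: pop r0=0x36, sp=0xe0
r4 is caller-saved → body value

REG = 0x20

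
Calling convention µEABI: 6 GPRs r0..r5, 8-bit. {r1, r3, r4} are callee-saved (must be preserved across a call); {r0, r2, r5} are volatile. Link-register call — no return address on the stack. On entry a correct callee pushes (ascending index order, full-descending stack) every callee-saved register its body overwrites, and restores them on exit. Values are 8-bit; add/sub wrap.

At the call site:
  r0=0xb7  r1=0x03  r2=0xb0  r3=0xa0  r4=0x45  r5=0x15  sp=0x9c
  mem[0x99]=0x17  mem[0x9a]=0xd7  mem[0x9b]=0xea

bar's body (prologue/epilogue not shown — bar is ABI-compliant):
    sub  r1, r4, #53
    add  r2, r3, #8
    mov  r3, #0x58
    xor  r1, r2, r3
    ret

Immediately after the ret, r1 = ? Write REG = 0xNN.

prologue: push r1 -> mem[0x9b]=0x03, sp=0x9b
prologue: push r3 -> mem[0x9a]=0xa0, sp=0x9a
body[0] sub  r1, r4, #53 -> r1=0x10
body[1] add  r2, r3, #8 -> r2=0xa8
body[2] mov  r3, #0x58 -> r3=0x58
body[3] xor  r1, r2, r3 -> r1=0xf0
epilogue: pop r3=0xa0, sp=0x9b
epilogue: pop r1=0x03, sp=0x9c
r1 is callee-saved -> restored

REG = 0x03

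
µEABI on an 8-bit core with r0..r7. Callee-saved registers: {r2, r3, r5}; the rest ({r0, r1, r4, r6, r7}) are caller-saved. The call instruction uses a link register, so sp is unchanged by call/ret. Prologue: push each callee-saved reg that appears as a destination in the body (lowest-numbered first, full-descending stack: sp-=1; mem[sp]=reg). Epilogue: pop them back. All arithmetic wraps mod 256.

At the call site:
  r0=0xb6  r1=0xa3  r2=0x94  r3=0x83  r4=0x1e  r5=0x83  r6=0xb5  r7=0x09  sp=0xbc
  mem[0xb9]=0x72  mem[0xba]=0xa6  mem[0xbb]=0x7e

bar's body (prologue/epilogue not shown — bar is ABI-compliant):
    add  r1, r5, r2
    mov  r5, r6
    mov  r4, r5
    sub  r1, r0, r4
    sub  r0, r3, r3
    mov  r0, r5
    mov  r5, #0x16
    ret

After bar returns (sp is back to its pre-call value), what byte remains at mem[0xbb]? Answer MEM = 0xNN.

MEM = 0x83

prologue: push r5 → mem[0xbb]=0x83, sp=0xbb
body[0] add  r1, r5, r2 → r1=0x17
body[1] mov  r5, r6 → r5=0xb5
body[2] mov  r4, r5 → r4=0xb5
body[3] sub  r1, r0, r4 → r1=0x01
body[4] sub  r0, r3, r3 → r0=0x00
body[5] mov  r0, r5 → r0=0xb5
body[6] mov  r5, #0x16 → r5=0x16
epilogue: pop r5=0x83, sp=0xbc
prologue pushed ['r5'] at ['0xbb']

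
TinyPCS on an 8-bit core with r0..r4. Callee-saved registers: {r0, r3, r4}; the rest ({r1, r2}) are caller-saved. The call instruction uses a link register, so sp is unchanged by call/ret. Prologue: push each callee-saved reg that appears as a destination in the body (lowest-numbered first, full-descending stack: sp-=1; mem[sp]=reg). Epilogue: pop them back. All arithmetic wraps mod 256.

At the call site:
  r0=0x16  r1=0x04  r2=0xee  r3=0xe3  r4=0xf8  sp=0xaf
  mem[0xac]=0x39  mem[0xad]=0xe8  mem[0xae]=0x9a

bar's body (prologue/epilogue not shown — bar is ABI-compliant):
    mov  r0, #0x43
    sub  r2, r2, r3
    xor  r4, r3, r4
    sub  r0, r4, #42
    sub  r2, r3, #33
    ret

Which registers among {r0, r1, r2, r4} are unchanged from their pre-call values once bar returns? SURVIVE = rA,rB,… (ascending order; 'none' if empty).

prologue: push r0 -> mem[0xae]=0x16, sp=0xae
prologue: push r4 -> mem[0xad]=0xf8, sp=0xad
body[0] mov  r0, #0x43 -> r0=0x43
body[1] sub  r2, r2, r3 -> r2=0x0b
body[2] xor  r4, r3, r4 -> r4=0x1b
body[3] sub  r0, r4, #42 -> r0=0xf1
body[4] sub  r2, r3, #33 -> r2=0xc2
epilogue: pop r4=0xf8, sp=0xae
epilogue: pop r0=0x16, sp=0xaf
r0: callee-saved, written=True
r1: caller-saved, written=False
r2: caller-saved, written=True
r4: callee-saved, written=True

SURVIVE = r0,r1,r4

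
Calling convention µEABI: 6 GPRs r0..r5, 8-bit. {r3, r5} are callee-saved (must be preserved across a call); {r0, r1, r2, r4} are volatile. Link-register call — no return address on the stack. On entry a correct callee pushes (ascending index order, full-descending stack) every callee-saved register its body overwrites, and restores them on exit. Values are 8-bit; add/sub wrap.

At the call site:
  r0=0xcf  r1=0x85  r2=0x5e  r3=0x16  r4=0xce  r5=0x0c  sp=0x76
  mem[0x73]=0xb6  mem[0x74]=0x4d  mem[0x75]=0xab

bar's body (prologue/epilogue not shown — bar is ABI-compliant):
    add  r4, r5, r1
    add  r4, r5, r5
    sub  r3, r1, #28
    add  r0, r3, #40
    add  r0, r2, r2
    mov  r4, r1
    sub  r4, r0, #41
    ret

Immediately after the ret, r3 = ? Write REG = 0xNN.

REG = 0x16

prologue: push r3 → mem[0x75]=0x16, sp=0x75
body[0] add  r4, r5, r1 → r4=0x91
body[1] add  r4, r5, r5 → r4=0x18
body[2] sub  r3, r1, #28 → r3=0x69
body[3] add  r0, r3, #40 → r0=0x91
body[4] add  r0, r2, r2 → r0=0xbc
body[5] mov  r4, r1 → r4=0x85
body[6] sub  r4, r0, #41 → r4=0x93
epilogue: pop r3=0x16, sp=0x76
r3 is callee-saved → restored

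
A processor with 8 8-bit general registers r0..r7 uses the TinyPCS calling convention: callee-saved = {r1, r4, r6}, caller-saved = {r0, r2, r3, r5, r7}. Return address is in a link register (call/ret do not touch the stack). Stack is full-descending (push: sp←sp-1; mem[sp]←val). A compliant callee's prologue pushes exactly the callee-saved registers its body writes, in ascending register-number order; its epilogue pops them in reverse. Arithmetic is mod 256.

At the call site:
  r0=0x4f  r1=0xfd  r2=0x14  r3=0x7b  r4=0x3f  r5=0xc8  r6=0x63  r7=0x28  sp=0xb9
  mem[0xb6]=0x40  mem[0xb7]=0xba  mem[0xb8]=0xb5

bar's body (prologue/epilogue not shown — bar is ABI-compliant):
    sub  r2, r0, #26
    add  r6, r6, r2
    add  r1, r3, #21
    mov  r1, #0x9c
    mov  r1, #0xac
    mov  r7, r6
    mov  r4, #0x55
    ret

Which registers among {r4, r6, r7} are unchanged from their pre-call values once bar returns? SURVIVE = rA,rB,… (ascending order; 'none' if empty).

prologue: push r1 -> mem[0xb8]=0xfd, sp=0xb8
prologue: push r4 -> mem[0xb7]=0x3f, sp=0xb7
prologue: push r6 -> mem[0xb6]=0x63, sp=0xb6
body[0] sub  r2, r0, #26 -> r2=0x35
body[1] add  r6, r6, r2 -> r6=0x98
body[2] add  r1, r3, #21 -> r1=0x90
body[3] mov  r1, #0x9c -> r1=0x9c
body[4] mov  r1, #0xac -> r1=0xac
body[5] mov  r7, r6 -> r7=0x98
body[6] mov  r4, #0x55 -> r4=0x55
epilogue: pop r6=0x63, sp=0xb7
epilogue: pop r4=0x3f, sp=0xb8
epilogue: pop r1=0xfd, sp=0xb9
r4: callee-saved, written=True
r6: callee-saved, written=True
r7: caller-saved, written=True

SURVIVE = r4,r6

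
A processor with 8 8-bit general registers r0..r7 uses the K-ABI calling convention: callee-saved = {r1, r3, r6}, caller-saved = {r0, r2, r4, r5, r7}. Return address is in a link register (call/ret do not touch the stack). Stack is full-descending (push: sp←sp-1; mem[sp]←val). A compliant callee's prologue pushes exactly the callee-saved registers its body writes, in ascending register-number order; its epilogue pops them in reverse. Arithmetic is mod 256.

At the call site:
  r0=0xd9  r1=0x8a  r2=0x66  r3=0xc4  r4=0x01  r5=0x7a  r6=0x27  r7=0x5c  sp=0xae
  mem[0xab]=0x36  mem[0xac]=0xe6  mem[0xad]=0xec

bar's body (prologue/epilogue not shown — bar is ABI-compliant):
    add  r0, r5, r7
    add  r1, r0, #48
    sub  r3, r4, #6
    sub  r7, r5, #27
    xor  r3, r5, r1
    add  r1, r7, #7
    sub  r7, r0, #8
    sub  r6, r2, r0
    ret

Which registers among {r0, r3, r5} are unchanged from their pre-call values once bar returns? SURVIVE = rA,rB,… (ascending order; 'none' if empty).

SURVIVE = r3,r5

prologue: push r1 -> mem[0xad]=0x8a, sp=0xad
prologue: push r3 -> mem[0xac]=0xc4, sp=0xac
prologue: push r6 -> mem[0xab]=0x27, sp=0xab
body[0] add  r0, r5, r7 -> r0=0xd6
body[1] add  r1, r0, #48 -> r1=0x06
body[2] sub  r3, r4, #6 -> r3=0xfb
body[3] sub  r7, r5, #27 -> r7=0x5f
body[4] xor  r3, r5, r1 -> r3=0x7c
body[5] add  r1, r7, #7 -> r1=0x66
body[6] sub  r7, r0, #8 -> r7=0xce
body[7] sub  r6, r2, r0 -> r6=0x90
epilogue: pop r6=0x27, sp=0xac
epilogue: pop r3=0xc4, sp=0xad
epilogue: pop r1=0x8a, sp=0xae
r0: caller-saved, written=True
r3: callee-saved, written=True
r5: caller-saved, written=False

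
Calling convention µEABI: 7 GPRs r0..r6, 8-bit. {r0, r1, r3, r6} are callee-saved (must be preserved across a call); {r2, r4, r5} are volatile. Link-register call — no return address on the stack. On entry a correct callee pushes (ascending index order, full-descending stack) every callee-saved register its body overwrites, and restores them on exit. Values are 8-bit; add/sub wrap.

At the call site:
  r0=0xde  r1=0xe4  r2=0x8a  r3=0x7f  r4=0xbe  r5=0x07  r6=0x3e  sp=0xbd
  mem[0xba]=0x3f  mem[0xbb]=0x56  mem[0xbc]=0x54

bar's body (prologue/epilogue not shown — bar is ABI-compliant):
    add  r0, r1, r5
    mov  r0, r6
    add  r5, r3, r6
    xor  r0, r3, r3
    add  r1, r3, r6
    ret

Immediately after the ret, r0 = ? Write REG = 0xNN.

REG = 0xde

prologue: push r0 → mem[0xbc]=0xde, sp=0xbc
prologue: push r1 → mem[0xbb]=0xe4, sp=0xbb
body[0] add  r0, r1, r5 → r0=0xeb
body[1] mov  r0, r6 → r0=0x3e
body[2] add  r5, r3, r6 → r5=0xbd
body[3] xor  r0, r3, r3 → r0=0x00
body[4] add  r1, r3, r6 → r1=0xbd
epilogue: pop r1=0xe4, sp=0xbc
epilogue: pop r0=0xde, sp=0xbd
r0 is callee-saved → restored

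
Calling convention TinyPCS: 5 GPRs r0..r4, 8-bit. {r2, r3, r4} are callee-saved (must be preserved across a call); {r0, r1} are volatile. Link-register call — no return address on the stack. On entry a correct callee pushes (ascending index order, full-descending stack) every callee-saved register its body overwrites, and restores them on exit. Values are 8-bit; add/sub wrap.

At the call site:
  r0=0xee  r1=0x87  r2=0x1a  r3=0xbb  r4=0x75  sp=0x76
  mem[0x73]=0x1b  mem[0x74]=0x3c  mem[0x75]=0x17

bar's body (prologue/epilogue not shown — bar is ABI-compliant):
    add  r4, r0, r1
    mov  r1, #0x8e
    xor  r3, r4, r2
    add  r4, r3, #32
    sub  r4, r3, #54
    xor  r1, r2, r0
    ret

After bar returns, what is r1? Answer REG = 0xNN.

prologue: push r3 → mem[0x75]=0xbb, sp=0x75
prologue: push r4 → mem[0x74]=0x75, sp=0x74
body[0] add  r4, r0, r1 → r4=0x75
body[1] mov  r1, #0x8e → r1=0x8e
body[2] xor  r3, r4, r2 → r3=0x6f
body[3] add  r4, r3, #32 → r4=0x8f
body[4] sub  r4, r3, #54 → r4=0x39
body[5] xor  r1, r2, r0 → r1=0xf4
epilogue: pop r4=0x75, sp=0x75
epilogue: pop r3=0xbb, sp=0x76
r1 is caller-saved → body value

REG = 0xf4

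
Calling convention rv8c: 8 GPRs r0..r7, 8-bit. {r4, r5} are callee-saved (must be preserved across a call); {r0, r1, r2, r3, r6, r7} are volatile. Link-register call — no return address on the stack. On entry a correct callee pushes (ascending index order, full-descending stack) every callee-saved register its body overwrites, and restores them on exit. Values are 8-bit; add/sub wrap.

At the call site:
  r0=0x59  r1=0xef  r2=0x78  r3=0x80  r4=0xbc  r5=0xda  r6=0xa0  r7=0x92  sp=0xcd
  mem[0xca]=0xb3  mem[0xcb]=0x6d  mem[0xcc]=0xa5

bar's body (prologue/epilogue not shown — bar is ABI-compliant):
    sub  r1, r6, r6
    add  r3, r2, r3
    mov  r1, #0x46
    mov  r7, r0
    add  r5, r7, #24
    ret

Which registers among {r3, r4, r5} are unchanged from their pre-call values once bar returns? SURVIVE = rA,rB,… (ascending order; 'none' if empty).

SURVIVE = r4,r5

prologue: push r5 → mem[0xcc]=0xda, sp=0xcc
body[0] sub  r1, r6, r6 → r1=0x00
body[1] add  r3, r2, r3 → r3=0xf8
body[2] mov  r1, #0x46 → r1=0x46
body[3] mov  r7, r0 → r7=0x59
body[4] add  r5, r7, #24 → r5=0x71
epilogue: pop r5=0xda, sp=0xcd
r3: caller-saved, written=True
r4: callee-saved, written=False
r5: callee-saved, written=True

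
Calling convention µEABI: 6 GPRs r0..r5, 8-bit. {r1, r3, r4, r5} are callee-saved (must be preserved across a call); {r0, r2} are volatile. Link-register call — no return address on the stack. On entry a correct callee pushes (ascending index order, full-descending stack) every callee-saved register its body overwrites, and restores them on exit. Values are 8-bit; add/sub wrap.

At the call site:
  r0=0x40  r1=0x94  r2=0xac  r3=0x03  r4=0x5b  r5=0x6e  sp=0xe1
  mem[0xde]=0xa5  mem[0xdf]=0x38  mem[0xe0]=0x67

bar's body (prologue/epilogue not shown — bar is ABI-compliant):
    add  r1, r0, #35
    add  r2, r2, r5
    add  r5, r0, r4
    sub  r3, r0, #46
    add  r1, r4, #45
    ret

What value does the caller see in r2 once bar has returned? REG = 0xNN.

prologue: push r1 -> mem[0xe0]=0x94, sp=0xe0
prologue: push r3 -> mem[0xdf]=0x03, sp=0xdf
prologue: push r5 -> mem[0xde]=0x6e, sp=0xde
body[0] add  r1, r0, #35 -> r1=0x63
body[1] add  r2, r2, r5 -> r2=0x1a
body[2] add  r5, r0, r4 -> r5=0x9b
body[3] sub  r3, r0, #46 -> r3=0x12
body[4] add  r1, r4, #45 -> r1=0x88
epilogue: pop r5=0x6e, sp=0xdf
epilogue: pop r3=0x03, sp=0xe0
epilogue: pop r1=0x94, sp=0xe1
r2 is caller-saved -> body value

REG = 0x1a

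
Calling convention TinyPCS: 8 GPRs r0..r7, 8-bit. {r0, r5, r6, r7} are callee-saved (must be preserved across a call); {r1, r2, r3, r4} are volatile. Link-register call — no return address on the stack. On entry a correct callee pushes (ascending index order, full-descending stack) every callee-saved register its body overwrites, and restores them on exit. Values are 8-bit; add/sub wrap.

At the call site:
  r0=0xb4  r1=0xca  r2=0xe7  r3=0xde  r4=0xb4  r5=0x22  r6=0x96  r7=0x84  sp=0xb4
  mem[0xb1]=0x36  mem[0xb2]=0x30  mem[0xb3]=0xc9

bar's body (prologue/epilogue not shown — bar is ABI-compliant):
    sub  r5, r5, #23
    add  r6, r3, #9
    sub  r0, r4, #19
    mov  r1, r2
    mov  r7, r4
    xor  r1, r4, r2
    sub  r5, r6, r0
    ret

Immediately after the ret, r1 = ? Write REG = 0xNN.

prologue: push r0 -> mem[0xb3]=0xb4, sp=0xb3
prologue: push r5 -> mem[0xb2]=0x22, sp=0xb2
prologue: push r6 -> mem[0xb1]=0x96, sp=0xb1
prologue: push r7 -> mem[0xb0]=0x84, sp=0xb0
body[0] sub  r5, r5, #23 -> r5=0x0b
body[1] add  r6, r3, #9 -> r6=0xe7
body[2] sub  r0, r4, #19 -> r0=0xa1
body[3] mov  r1, r2 -> r1=0xe7
body[4] mov  r7, r4 -> r7=0xb4
body[5] xor  r1, r4, r2 -> r1=0x53
body[6] sub  r5, r6, r0 -> r5=0x46
epilogue: pop r7=0x84, sp=0xb1
epilogue: pop r6=0x96, sp=0xb2
epilogue: pop r5=0x22, sp=0xb3
epilogue: pop r0=0xb4, sp=0xb4
r1 is caller-saved -> body value

REG = 0x53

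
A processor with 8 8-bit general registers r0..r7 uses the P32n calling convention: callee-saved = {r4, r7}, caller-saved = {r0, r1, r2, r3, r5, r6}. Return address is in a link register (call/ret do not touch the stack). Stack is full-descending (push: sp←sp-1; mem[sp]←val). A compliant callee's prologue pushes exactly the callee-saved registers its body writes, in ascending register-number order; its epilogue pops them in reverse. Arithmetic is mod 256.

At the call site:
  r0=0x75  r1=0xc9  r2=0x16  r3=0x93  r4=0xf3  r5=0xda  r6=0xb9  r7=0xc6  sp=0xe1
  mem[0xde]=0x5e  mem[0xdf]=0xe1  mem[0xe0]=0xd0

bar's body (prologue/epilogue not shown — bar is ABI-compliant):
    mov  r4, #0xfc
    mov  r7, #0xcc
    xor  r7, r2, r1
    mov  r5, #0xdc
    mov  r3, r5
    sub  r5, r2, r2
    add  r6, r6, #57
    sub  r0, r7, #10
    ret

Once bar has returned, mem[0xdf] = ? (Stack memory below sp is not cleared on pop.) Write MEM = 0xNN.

MEM = 0xc6

prologue: push r4 → mem[0xe0]=0xf3, sp=0xe0
prologue: push r7 → mem[0xdf]=0xc6, sp=0xdf
body[0] mov  r4, #0xfc → r4=0xfc
body[1] mov  r7, #0xcc → r7=0xcc
body[2] xor  r7, r2, r1 → r7=0xdf
body[3] mov  r5, #0xdc → r5=0xdc
body[4] mov  r3, r5 → r3=0xdc
body[5] sub  r5, r2, r2 → r5=0x00
body[6] add  r6, r6, #57 → r6=0xf2
body[7] sub  r0, r7, #10 → r0=0xd5
epilogue: pop r7=0xc6, sp=0xe0
epilogue: pop r4=0xf3, sp=0xe1
prologue pushed ['r4', 'r7'] at ['0xe0', '0xdf']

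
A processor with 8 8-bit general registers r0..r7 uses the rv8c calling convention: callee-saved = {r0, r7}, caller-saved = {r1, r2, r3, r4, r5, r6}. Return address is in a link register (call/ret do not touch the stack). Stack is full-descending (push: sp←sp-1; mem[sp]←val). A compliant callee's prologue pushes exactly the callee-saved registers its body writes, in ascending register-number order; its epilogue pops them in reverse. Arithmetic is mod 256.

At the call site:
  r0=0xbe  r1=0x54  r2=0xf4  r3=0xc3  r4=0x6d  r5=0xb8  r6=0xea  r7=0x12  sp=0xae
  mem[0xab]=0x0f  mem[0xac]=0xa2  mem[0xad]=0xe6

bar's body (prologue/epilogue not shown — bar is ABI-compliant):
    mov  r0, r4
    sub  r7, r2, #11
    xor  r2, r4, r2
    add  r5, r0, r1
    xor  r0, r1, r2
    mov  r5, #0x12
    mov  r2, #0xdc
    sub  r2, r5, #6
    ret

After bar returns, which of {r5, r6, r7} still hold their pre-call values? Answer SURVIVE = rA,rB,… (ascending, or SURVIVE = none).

SURVIVE = r6,r7

prologue: push r0 -> mem[0xad]=0xbe, sp=0xad
prologue: push r7 -> mem[0xac]=0x12, sp=0xac
body[0] mov  r0, r4 -> r0=0x6d
body[1] sub  r7, r2, #11 -> r7=0xe9
body[2] xor  r2, r4, r2 -> r2=0x99
body[3] add  r5, r0, r1 -> r5=0xc1
body[4] xor  r0, r1, r2 -> r0=0xcd
body[5] mov  r5, #0x12 -> r5=0x12
body[6] mov  r2, #0xdc -> r2=0xdc
body[7] sub  r2, r5, #6 -> r2=0x0c
epilogue: pop r7=0x12, sp=0xad
epilogue: pop r0=0xbe, sp=0xae
r5: caller-saved, written=True
r6: caller-saved, written=False
r7: callee-saved, written=True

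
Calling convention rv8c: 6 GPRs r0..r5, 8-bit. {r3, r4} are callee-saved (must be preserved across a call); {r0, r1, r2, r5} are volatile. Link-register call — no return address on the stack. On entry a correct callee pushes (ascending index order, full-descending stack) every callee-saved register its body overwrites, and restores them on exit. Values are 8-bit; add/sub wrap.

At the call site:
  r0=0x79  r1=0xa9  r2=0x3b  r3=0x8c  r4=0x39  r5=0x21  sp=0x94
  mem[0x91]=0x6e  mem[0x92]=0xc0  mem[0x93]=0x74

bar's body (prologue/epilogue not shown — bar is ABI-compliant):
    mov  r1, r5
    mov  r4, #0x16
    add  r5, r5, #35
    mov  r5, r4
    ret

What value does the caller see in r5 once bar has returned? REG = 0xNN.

REG = 0x16

prologue: push r4 → mem[0x93]=0x39, sp=0x93
body[0] mov  r1, r5 → r1=0x21
body[1] mov  r4, #0x16 → r4=0x16
body[2] add  r5, r5, #35 → r5=0x44
body[3] mov  r5, r4 → r5=0x16
epilogue: pop r4=0x39, sp=0x94
r5 is caller-saved → body value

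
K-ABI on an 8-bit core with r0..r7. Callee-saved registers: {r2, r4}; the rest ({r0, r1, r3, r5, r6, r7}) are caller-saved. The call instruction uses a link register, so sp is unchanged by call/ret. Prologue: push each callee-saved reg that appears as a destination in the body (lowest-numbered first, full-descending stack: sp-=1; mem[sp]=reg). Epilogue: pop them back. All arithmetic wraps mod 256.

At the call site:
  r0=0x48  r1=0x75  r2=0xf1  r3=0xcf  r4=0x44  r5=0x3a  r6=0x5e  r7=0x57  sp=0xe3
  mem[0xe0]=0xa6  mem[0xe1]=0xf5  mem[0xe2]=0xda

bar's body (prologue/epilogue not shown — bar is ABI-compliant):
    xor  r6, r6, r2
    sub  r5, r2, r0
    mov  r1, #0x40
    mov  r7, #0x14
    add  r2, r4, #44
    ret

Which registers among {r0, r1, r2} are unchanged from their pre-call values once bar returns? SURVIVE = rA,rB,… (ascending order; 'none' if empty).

SURVIVE = r0,r2

prologue: push r2 → mem[0xe2]=0xf1, sp=0xe2
body[0] xor  r6, r6, r2 → r6=0xaf
body[1] sub  r5, r2, r0 → r5=0xa9
body[2] mov  r1, #0x40 → r1=0x40
body[3] mov  r7, #0x14 → r7=0x14
body[4] add  r2, r4, #44 → r2=0x70
epilogue: pop r2=0xf1, sp=0xe3
r0: caller-saved, written=False
r1: caller-saved, written=True
r2: callee-saved, written=True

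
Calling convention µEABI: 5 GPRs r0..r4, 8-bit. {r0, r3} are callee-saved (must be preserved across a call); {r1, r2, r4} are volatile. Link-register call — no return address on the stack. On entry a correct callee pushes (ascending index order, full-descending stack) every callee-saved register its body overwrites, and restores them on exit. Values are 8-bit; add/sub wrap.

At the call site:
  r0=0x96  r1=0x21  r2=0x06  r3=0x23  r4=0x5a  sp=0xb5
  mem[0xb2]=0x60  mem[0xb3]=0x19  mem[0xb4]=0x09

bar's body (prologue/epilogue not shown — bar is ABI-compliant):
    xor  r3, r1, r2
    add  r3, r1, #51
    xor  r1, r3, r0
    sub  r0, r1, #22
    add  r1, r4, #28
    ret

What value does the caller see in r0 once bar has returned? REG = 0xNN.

prologue: push r0 → mem[0xb4]=0x96, sp=0xb4
prologue: push r3 → mem[0xb3]=0x23, sp=0xb3
body[0] xor  r3, r1, r2 → r3=0x27
body[1] add  r3, r1, #51 → r3=0x54
body[2] xor  r1, r3, r0 → r1=0xc2
body[3] sub  r0, r1, #22 → r0=0xac
body[4] add  r1, r4, #28 → r1=0x76
epilogue: pop r3=0x23, sp=0xb4
epilogue: pop r0=0x96, sp=0xb5
r0 is callee-saved → restored

REG = 0x96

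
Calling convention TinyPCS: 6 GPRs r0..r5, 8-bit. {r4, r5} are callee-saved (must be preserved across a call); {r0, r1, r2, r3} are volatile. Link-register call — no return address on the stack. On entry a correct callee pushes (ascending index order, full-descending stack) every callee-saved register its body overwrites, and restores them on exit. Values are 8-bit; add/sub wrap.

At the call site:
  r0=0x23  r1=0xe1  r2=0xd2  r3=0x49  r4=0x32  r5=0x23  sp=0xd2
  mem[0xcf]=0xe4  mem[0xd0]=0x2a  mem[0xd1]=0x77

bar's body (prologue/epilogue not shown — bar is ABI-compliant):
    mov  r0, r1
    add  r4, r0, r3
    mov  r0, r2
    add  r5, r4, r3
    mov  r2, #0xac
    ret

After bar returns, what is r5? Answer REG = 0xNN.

REG = 0x23

prologue: push r4 → mem[0xd1]=0x32, sp=0xd1
prologue: push r5 → mem[0xd0]=0x23, sp=0xd0
body[0] mov  r0, r1 → r0=0xe1
body[1] add  r4, r0, r3 → r4=0x2a
body[2] mov  r0, r2 → r0=0xd2
body[3] add  r5, r4, r3 → r5=0x73
body[4] mov  r2, #0xac → r2=0xac
epilogue: pop r5=0x23, sp=0xd1
epilogue: pop r4=0x32, sp=0xd2
r5 is callee-saved → restored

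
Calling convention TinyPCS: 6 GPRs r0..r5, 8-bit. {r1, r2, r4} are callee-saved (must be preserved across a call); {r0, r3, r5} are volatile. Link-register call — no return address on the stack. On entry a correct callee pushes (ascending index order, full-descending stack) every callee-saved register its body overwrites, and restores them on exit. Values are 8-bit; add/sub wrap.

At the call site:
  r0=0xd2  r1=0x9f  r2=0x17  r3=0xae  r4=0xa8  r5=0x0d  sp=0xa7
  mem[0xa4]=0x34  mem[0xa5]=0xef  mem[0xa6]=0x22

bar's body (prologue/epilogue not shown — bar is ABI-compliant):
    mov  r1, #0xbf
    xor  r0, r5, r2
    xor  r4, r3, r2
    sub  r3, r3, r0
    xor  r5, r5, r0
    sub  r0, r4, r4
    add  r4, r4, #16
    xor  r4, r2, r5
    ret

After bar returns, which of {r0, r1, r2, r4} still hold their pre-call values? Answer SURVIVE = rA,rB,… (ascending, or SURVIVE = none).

prologue: push r1 -> mem[0xa6]=0x9f, sp=0xa6
prologue: push r4 -> mem[0xa5]=0xa8, sp=0xa5
body[0] mov  r1, #0xbf -> r1=0xbf
body[1] xor  r0, r5, r2 -> r0=0x1a
body[2] xor  r4, r3, r2 -> r4=0xb9
body[3] sub  r3, r3, r0 -> r3=0x94
body[4] xor  r5, r5, r0 -> r5=0x17
body[5] sub  r0, r4, r4 -> r0=0x00
body[6] add  r4, r4, #16 -> r4=0xc9
body[7] xor  r4, r2, r5 -> r4=0x00
epilogue: pop r4=0xa8, sp=0xa6
epilogue: pop r1=0x9f, sp=0xa7
r0: caller-saved, written=True
r1: callee-saved, written=True
r2: callee-saved, written=False
r4: callee-saved, written=True

SURVIVE = r1,r2,r4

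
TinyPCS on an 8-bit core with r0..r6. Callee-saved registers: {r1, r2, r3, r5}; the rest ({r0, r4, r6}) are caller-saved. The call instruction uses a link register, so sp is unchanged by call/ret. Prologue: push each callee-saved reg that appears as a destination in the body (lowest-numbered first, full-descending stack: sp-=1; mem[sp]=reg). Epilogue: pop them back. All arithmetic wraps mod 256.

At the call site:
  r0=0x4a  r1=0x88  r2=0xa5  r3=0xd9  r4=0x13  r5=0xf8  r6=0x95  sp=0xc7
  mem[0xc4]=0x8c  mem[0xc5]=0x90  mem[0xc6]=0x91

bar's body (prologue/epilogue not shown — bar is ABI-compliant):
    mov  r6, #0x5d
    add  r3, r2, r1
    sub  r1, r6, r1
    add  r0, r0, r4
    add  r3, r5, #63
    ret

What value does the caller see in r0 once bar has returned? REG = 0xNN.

prologue: push r1 -> mem[0xc6]=0x88, sp=0xc6
prologue: push r3 -> mem[0xc5]=0xd9, sp=0xc5
body[0] mov  r6, #0x5d -> r6=0x5d
body[1] add  r3, r2, r1 -> r3=0x2d
body[2] sub  r1, r6, r1 -> r1=0xd5
body[3] add  r0, r0, r4 -> r0=0x5d
body[4] add  r3, r5, #63 -> r3=0x37
epilogue: pop r3=0xd9, sp=0xc6
epilogue: pop r1=0x88, sp=0xc7
r0 is caller-saved -> body value

REG = 0x5d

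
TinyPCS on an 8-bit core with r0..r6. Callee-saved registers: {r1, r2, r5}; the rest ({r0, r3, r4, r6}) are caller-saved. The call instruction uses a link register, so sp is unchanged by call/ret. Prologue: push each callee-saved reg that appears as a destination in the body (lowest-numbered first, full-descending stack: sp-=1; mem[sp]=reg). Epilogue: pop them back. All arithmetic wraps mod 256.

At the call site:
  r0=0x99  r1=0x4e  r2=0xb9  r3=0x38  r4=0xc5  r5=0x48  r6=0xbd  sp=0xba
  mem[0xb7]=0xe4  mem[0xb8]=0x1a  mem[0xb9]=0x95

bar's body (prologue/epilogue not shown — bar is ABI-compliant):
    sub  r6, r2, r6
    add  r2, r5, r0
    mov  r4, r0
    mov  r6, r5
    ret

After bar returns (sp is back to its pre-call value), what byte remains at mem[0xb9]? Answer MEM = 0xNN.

prologue: push r2 → mem[0xb9]=0xb9, sp=0xb9
body[0] sub  r6, r2, r6 → r6=0xfc
body[1] add  r2, r5, r0 → r2=0xe1
body[2] mov  r4, r0 → r4=0x99
body[3] mov  r6, r5 → r6=0x48
epilogue: pop r2=0xb9, sp=0xba
prologue pushed ['r2'] at ['0xb9']

MEM = 0xb9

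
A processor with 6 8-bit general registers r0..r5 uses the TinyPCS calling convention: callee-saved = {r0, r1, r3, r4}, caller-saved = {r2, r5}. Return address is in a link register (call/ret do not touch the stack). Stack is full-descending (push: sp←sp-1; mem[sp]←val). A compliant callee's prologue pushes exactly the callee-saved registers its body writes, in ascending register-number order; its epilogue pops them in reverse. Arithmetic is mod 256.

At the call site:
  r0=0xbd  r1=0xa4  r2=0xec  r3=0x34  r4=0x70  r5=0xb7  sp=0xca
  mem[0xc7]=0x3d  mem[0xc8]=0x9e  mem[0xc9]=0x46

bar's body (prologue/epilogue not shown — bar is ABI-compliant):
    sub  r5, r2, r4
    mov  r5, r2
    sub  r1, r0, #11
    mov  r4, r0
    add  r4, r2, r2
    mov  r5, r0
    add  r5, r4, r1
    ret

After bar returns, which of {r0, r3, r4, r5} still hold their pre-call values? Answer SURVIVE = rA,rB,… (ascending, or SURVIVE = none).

prologue: push r1 -> mem[0xc9]=0xa4, sp=0xc9
prologue: push r4 -> mem[0xc8]=0x70, sp=0xc8
body[0] sub  r5, r2, r4 -> r5=0x7c
body[1] mov  r5, r2 -> r5=0xec
body[2] sub  r1, r0, #11 -> r1=0xb2
body[3] mov  r4, r0 -> r4=0xbd
body[4] add  r4, r2, r2 -> r4=0xd8
body[5] mov  r5, r0 -> r5=0xbd
body[6] add  r5, r4, r1 -> r5=0x8a
epilogue: pop r4=0x70, sp=0xc9
epilogue: pop r1=0xa4, sp=0xca
r0: callee-saved, written=False
r3: callee-saved, written=False
r4: callee-saved, written=True
r5: caller-saved, written=True

SURVIVE = r0,r3,r4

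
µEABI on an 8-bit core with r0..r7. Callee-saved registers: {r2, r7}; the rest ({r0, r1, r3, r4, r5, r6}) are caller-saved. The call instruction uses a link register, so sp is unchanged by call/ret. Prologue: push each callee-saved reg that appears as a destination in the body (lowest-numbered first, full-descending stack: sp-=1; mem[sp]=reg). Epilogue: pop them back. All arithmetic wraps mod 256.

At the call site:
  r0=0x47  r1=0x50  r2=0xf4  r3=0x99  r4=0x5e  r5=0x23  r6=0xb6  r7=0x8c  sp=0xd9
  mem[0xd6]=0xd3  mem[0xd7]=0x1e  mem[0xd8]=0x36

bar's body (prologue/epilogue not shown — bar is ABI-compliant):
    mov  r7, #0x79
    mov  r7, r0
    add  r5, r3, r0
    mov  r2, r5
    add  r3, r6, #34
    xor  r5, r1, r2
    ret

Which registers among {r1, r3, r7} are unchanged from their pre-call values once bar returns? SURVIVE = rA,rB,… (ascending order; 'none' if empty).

prologue: push r2 → mem[0xd8]=0xf4, sp=0xd8
prologue: push r7 → mem[0xd7]=0x8c, sp=0xd7
body[0] mov  r7, #0x79 → r7=0x79
body[1] mov  r7, r0 → r7=0x47
body[2] add  r5, r3, r0 → r5=0xe0
body[3] mov  r2, r5 → r2=0xe0
body[4] add  r3, r6, #34 → r3=0xd8
body[5] xor  r5, r1, r2 → r5=0xb0
epilogue: pop r7=0x8c, sp=0xd8
epilogue: pop r2=0xf4, sp=0xd9
r1: caller-saved, written=False
r3: caller-saved, written=True
r7: callee-saved, written=True

SURVIVE = r1,r7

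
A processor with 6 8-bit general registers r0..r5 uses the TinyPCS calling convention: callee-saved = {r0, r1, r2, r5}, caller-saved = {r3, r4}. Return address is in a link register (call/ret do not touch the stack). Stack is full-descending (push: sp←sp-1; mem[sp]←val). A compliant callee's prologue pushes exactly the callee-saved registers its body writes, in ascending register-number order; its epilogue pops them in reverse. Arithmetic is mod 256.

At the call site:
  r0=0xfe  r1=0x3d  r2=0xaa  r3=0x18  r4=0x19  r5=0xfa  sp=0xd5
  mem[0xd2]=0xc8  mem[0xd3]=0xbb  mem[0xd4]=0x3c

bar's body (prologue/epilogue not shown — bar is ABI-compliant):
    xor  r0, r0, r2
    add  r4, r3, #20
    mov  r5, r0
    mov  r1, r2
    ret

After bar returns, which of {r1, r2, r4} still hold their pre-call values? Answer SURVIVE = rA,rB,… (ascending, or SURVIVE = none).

SURVIVE = r1,r2

prologue: push r0 → mem[0xd4]=0xfe, sp=0xd4
prologue: push r1 → mem[0xd3]=0x3d, sp=0xd3
prologue: push r5 → mem[0xd2]=0xfa, sp=0xd2
body[0] xor  r0, r0, r2 → r0=0x54
body[1] add  r4, r3, #20 → r4=0x2c
body[2] mov  r5, r0 → r5=0x54
body[3] mov  r1, r2 → r1=0xaa
epilogue: pop r5=0xfa, sp=0xd3
epilogue: pop r1=0x3d, sp=0xd4
epilogue: pop r0=0xfe, sp=0xd5
r1: callee-saved, written=True
r2: callee-saved, written=False
r4: caller-saved, written=True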